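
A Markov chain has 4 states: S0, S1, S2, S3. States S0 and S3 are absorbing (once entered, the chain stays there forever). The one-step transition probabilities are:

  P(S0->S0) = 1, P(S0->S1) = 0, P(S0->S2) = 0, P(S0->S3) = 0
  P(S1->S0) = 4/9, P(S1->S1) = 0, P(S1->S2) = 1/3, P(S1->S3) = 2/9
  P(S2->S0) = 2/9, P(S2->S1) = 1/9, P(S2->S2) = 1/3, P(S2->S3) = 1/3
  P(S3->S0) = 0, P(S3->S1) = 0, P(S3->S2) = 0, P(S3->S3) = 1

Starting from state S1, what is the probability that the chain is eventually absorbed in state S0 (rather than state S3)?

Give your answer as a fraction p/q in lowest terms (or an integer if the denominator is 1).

Let a_i = P(absorbed in S0 | start in state i).
Boundary conditions: a_S0 = 1, a_S3 = 0.
For each transient state i, a_i = sum_j P(i->j) * a_j:
  a_S1 = 4/9*a_S0 + 0*a_S1 + 1/3*a_S2 + 2/9*a_S3
  a_S2 = 2/9*a_S0 + 1/9*a_S1 + 1/3*a_S2 + 1/3*a_S3

Substituting a_S0 = 1 and a_S3 = 0, rearrange to (I - Q) a = r where r[i] = P(i -> S0):
  [1, -1/3] . (a_S1, a_S2) = 4/9
  [-1/9, 2/3] . (a_S1, a_S2) = 2/9

Solving yields:
  a_S1 = 10/17
  a_S2 = 22/51

Starting state is S1, so the absorption probability is a_S1 = 10/17.

Answer: 10/17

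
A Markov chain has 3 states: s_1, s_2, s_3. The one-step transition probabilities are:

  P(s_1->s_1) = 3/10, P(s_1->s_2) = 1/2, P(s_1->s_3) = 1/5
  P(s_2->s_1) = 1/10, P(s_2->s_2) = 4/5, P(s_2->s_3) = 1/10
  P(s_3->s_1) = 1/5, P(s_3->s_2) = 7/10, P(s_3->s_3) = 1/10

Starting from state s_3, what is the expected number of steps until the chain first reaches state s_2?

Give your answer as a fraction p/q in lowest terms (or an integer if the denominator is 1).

Answer: 90/59

Derivation:
Let h_i = expected steps to first reach s_2 from state i.
Boundary: h_s_2 = 0.
First-step equations for the other states:
  h_s_1 = 1 + 3/10*h_s_1 + 1/2*h_s_2 + 1/5*h_s_3
  h_s_3 = 1 + 1/5*h_s_1 + 7/10*h_s_2 + 1/10*h_s_3

Substituting h_s_2 = 0 and rearranging gives the linear system (I - Q) h = 1:
  [7/10, -1/5] . (h_s_1, h_s_3) = 1
  [-1/5, 9/10] . (h_s_1, h_s_3) = 1

Solving yields:
  h_s_1 = 110/59
  h_s_3 = 90/59

Starting state is s_3, so the expected hitting time is h_s_3 = 90/59.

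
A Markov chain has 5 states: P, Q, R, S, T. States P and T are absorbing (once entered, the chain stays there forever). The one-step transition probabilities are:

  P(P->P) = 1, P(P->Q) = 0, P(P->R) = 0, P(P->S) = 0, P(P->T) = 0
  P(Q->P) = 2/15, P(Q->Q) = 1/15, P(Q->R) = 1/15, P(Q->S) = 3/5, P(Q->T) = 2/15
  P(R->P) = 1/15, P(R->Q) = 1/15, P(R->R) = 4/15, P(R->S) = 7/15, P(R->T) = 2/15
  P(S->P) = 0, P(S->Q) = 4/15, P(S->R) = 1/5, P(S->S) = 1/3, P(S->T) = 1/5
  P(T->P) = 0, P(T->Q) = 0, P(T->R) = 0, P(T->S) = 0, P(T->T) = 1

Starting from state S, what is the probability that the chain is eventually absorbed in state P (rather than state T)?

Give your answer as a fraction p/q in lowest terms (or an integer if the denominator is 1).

Let a_i = P(absorbed in P | start in state i).
Boundary conditions: a_P = 1, a_T = 0.
For each transient state i, a_i = sum_j P(i->j) * a_j:
  a_Q = 2/15*a_P + 1/15*a_Q + 1/15*a_R + 3/5*a_S + 2/15*a_T
  a_R = 1/15*a_P + 1/15*a_Q + 4/15*a_R + 7/15*a_S + 2/15*a_T
  a_S = 0*a_P + 4/15*a_Q + 1/5*a_R + 1/3*a_S + 1/5*a_T

Substituting a_P = 1 and a_T = 0, rearrange to (I - Q) a = r where r[i] = P(i -> P):
  [14/15, -1/15, -3/5] . (a_Q, a_R, a_S) = 2/15
  [-1/15, 11/15, -7/15] . (a_Q, a_R, a_S) = 1/15
  [-4/15, -1/5, 2/3] . (a_Q, a_R, a_S) = 0

Solving yields:
  a_Q = 43/157
  a_R = 36/157
  a_S = 28/157

Starting state is S, so the absorption probability is a_S = 28/157.

Answer: 28/157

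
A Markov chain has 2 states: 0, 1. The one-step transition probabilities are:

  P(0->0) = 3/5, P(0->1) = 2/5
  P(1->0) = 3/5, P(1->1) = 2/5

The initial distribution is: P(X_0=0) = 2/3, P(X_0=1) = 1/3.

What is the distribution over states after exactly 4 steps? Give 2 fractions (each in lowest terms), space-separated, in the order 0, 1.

Answer: 3/5 2/5

Derivation:
Propagating the distribution step by step (d_{t+1} = d_t * P):
d_0 = (0=2/3, 1=1/3)
  d_1[0] = 2/3*3/5 + 1/3*3/5 = 3/5
  d_1[1] = 2/3*2/5 + 1/3*2/5 = 2/5
d_1 = (0=3/5, 1=2/5)
  d_2[0] = 3/5*3/5 + 2/5*3/5 = 3/5
  d_2[1] = 3/5*2/5 + 2/5*2/5 = 2/5
d_2 = (0=3/5, 1=2/5)
  d_3[0] = 3/5*3/5 + 2/5*3/5 = 3/5
  d_3[1] = 3/5*2/5 + 2/5*2/5 = 2/5
d_3 = (0=3/5, 1=2/5)
  d_4[0] = 3/5*3/5 + 2/5*3/5 = 3/5
  d_4[1] = 3/5*2/5 + 2/5*2/5 = 2/5
d_4 = (0=3/5, 1=2/5)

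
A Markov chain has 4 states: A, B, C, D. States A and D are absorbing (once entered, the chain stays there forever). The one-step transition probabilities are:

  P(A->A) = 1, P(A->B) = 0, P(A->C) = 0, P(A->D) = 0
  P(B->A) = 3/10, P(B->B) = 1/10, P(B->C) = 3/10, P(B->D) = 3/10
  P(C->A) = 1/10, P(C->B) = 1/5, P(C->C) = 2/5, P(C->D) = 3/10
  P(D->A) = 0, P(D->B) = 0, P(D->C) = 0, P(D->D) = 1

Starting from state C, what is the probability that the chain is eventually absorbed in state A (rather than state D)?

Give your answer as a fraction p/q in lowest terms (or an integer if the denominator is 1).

Answer: 5/16

Derivation:
Let a_i = P(absorbed in A | start in state i).
Boundary conditions: a_A = 1, a_D = 0.
For each transient state i, a_i = sum_j P(i->j) * a_j:
  a_B = 3/10*a_A + 1/10*a_B + 3/10*a_C + 3/10*a_D
  a_C = 1/10*a_A + 1/5*a_B + 2/5*a_C + 3/10*a_D

Substituting a_A = 1 and a_D = 0, rearrange to (I - Q) a = r where r[i] = P(i -> A):
  [9/10, -3/10] . (a_B, a_C) = 3/10
  [-1/5, 3/5] . (a_B, a_C) = 1/10

Solving yields:
  a_B = 7/16
  a_C = 5/16

Starting state is C, so the absorption probability is a_C = 5/16.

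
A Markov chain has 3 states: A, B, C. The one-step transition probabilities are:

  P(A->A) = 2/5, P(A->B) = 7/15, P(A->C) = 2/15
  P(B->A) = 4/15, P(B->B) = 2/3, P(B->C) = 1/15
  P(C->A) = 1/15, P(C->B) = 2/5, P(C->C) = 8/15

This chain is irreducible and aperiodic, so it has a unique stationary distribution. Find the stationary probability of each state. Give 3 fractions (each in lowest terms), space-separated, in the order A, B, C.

The stationary distribution satisfies pi = pi * P, i.e.:
  pi_A = 2/5*pi_A + 4/15*pi_B + 1/15*pi_C
  pi_B = 7/15*pi_A + 2/3*pi_B + 2/5*pi_C
  pi_C = 2/15*pi_A + 1/15*pi_B + 8/15*pi_C
with normalization: pi_A + pi_B + pi_C = 1.

Using the first 2 balance equations plus normalization, the linear system A*pi = b is:
  [-3/5, 4/15, 1/15] . pi = 0
  [7/15, -1/3, 2/5] . pi = 0
  [1, 1, 1] . pi = 1

Solving yields:
  pi_A = 29/107
  pi_B = 61/107
  pi_C = 17/107

Verification (pi * P):
  29/107*2/5 + 61/107*4/15 + 17/107*1/15 = 29/107 = pi_A  (ok)
  29/107*7/15 + 61/107*2/3 + 17/107*2/5 = 61/107 = pi_B  (ok)
  29/107*2/15 + 61/107*1/15 + 17/107*8/15 = 17/107 = pi_C  (ok)

Answer: 29/107 61/107 17/107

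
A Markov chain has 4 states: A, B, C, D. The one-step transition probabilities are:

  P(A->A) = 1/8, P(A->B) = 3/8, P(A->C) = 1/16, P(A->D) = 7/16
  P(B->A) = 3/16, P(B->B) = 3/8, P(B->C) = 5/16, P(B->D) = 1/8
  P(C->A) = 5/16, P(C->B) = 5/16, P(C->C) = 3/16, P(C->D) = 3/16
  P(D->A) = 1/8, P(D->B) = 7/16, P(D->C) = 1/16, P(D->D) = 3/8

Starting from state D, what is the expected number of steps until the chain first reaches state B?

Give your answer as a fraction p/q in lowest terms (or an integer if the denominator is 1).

Let h_i = expected steps to first reach B from state i.
Boundary: h_B = 0.
First-step equations for the other states:
  h_A = 1 + 1/8*h_A + 3/8*h_B + 1/16*h_C + 7/16*h_D
  h_C = 1 + 5/16*h_A + 5/16*h_B + 3/16*h_C + 3/16*h_D
  h_D = 1 + 1/8*h_A + 7/16*h_B + 1/16*h_C + 3/8*h_D

Substituting h_B = 0 and rearranging gives the linear system (I - Q) h = 1:
  [7/8, -1/16, -7/16] . (h_A, h_C, h_D) = 1
  [-5/16, 13/16, -3/16] . (h_A, h_C, h_D) = 1
  [-1/8, -1/16, 5/8] . (h_A, h_C, h_D) = 1

Solving yields:
  h_A = 544/215
  h_C = 592/215
  h_D = 512/215

Starting state is D, so the expected hitting time is h_D = 512/215.

Answer: 512/215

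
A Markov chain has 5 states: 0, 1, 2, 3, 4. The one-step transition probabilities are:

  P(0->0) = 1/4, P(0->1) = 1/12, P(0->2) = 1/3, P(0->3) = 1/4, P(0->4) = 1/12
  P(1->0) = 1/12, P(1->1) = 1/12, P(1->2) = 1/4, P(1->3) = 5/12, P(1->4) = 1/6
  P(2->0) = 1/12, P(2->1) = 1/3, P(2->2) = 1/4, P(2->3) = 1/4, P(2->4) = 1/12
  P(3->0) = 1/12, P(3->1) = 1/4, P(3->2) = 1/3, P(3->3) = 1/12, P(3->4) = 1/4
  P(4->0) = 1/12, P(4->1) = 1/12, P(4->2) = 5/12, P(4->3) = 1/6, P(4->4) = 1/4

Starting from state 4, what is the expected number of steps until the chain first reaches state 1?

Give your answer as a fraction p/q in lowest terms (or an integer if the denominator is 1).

Let h_i = expected steps to first reach 1 from state i.
Boundary: h_1 = 0.
First-step equations for the other states:
  h_0 = 1 + 1/4*h_0 + 1/12*h_1 + 1/3*h_2 + 1/4*h_3 + 1/12*h_4
  h_2 = 1 + 1/12*h_0 + 1/3*h_1 + 1/4*h_2 + 1/4*h_3 + 1/12*h_4
  h_3 = 1 + 1/12*h_0 + 1/4*h_1 + 1/3*h_2 + 1/12*h_3 + 1/4*h_4
  h_4 = 1 + 1/12*h_0 + 1/12*h_1 + 5/12*h_2 + 1/6*h_3 + 1/4*h_4

Substituting h_1 = 0 and rearranging gives the linear system (I - Q) h = 1:
  [3/4, -1/3, -1/4, -1/12] . (h_0, h_2, h_3, h_4) = 1
  [-1/12, 3/4, -1/4, -1/12] . (h_0, h_2, h_3, h_4) = 1
  [-1/12, -1/3, 11/12, -1/4] . (h_0, h_2, h_3, h_4) = 1
  [-1/12, -5/12, -1/6, 3/4] . (h_0, h_2, h_3, h_4) = 1

Solving yields:
  h_0 = 5538/1091
  h_2 = 4260/1091
  h_3 = 4740/1091
  h_4 = 5490/1091

Starting state is 4, so the expected hitting time is h_4 = 5490/1091.

Answer: 5490/1091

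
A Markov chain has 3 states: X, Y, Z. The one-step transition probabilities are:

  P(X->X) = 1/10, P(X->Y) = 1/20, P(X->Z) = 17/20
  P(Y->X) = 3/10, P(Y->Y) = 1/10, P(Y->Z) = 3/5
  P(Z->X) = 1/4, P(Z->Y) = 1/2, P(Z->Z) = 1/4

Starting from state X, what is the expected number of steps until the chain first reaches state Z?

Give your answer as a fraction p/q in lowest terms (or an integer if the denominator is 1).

Let h_i = expected steps to first reach Z from state i.
Boundary: h_Z = 0.
First-step equations for the other states:
  h_X = 1 + 1/10*h_X + 1/20*h_Y + 17/20*h_Z
  h_Y = 1 + 3/10*h_X + 1/10*h_Y + 3/5*h_Z

Substituting h_Z = 0 and rearranging gives the linear system (I - Q) h = 1:
  [9/10, -1/20] . (h_X, h_Y) = 1
  [-3/10, 9/10] . (h_X, h_Y) = 1

Solving yields:
  h_X = 190/159
  h_Y = 80/53

Starting state is X, so the expected hitting time is h_X = 190/159.

Answer: 190/159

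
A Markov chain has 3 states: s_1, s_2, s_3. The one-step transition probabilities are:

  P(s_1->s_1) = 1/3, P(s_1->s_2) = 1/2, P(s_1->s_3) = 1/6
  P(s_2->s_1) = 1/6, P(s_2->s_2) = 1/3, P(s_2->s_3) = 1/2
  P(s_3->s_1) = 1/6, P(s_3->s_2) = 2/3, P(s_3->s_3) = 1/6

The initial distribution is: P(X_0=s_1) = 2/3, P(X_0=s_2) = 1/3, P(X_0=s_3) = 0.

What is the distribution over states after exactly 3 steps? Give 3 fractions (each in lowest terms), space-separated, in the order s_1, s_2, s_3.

Answer: 131/648 307/648 35/108

Derivation:
Propagating the distribution step by step (d_{t+1} = d_t * P):
d_0 = (s_1=2/3, s_2=1/3, s_3=0)
  d_1[s_1] = 2/3*1/3 + 1/3*1/6 + 0*1/6 = 5/18
  d_1[s_2] = 2/3*1/2 + 1/3*1/3 + 0*2/3 = 4/9
  d_1[s_3] = 2/3*1/6 + 1/3*1/2 + 0*1/6 = 5/18
d_1 = (s_1=5/18, s_2=4/9, s_3=5/18)
  d_2[s_1] = 5/18*1/3 + 4/9*1/6 + 5/18*1/6 = 23/108
  d_2[s_2] = 5/18*1/2 + 4/9*1/3 + 5/18*2/3 = 17/36
  d_2[s_3] = 5/18*1/6 + 4/9*1/2 + 5/18*1/6 = 17/54
d_2 = (s_1=23/108, s_2=17/36, s_3=17/54)
  d_3[s_1] = 23/108*1/3 + 17/36*1/6 + 17/54*1/6 = 131/648
  d_3[s_2] = 23/108*1/2 + 17/36*1/3 + 17/54*2/3 = 307/648
  d_3[s_3] = 23/108*1/6 + 17/36*1/2 + 17/54*1/6 = 35/108
d_3 = (s_1=131/648, s_2=307/648, s_3=35/108)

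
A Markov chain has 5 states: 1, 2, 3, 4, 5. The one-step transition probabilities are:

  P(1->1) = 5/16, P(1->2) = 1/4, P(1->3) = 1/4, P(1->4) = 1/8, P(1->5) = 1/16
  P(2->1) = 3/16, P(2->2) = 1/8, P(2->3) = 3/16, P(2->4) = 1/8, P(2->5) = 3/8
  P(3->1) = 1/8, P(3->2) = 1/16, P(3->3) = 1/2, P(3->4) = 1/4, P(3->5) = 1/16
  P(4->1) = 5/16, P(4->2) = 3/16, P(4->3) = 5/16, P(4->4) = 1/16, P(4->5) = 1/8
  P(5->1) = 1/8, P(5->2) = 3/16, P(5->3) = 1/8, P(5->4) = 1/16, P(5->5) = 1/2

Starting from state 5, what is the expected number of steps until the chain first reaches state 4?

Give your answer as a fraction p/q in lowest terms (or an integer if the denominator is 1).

Let h_i = expected steps to first reach 4 from state i.
Boundary: h_4 = 0.
First-step equations for the other states:
  h_1 = 1 + 5/16*h_1 + 1/4*h_2 + 1/4*h_3 + 1/8*h_4 + 1/16*h_5
  h_2 = 1 + 3/16*h_1 + 1/8*h_2 + 3/16*h_3 + 1/8*h_4 + 3/8*h_5
  h_3 = 1 + 1/8*h_1 + 1/16*h_2 + 1/2*h_3 + 1/4*h_4 + 1/16*h_5
  h_5 = 1 + 1/8*h_1 + 3/16*h_2 + 1/8*h_3 + 1/16*h_4 + 1/2*h_5

Substituting h_4 = 0 and rearranging gives the linear system (I - Q) h = 1:
  [11/16, -1/4, -1/4, -1/16] . (h_1, h_2, h_3, h_5) = 1
  [-3/16, 7/8, -3/16, -3/8] . (h_1, h_2, h_3, h_5) = 1
  [-1/8, -1/16, 1/2, -1/16] . (h_1, h_2, h_3, h_5) = 1
  [-1/8, -3/16, -1/8, 1/2] . (h_1, h_2, h_3, h_5) = 1

Solving yields:
  h_1 = 31152/4615
  h_2 = 6544/923
  h_3 = 25568/4615
  h_5 = 7136/923

Starting state is 5, so the expected hitting time is h_5 = 7136/923.

Answer: 7136/923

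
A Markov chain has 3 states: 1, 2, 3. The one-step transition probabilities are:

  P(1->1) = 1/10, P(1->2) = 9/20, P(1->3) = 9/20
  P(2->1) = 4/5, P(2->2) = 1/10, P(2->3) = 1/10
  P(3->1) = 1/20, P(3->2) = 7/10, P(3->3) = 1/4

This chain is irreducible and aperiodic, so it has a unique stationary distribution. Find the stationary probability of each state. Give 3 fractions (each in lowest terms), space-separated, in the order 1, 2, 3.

Answer: 242/683 261/683 180/683

Derivation:
The stationary distribution satisfies pi = pi * P, i.e.:
  pi_1 = 1/10*pi_1 + 4/5*pi_2 + 1/20*pi_3
  pi_2 = 9/20*pi_1 + 1/10*pi_2 + 7/10*pi_3
  pi_3 = 9/20*pi_1 + 1/10*pi_2 + 1/4*pi_3
with normalization: pi_1 + pi_2 + pi_3 = 1.

Using the first 2 balance equations plus normalization, the linear system A*pi = b is:
  [-9/10, 4/5, 1/20] . pi = 0
  [9/20, -9/10, 7/10] . pi = 0
  [1, 1, 1] . pi = 1

Solving yields:
  pi_1 = 242/683
  pi_2 = 261/683
  pi_3 = 180/683

Verification (pi * P):
  242/683*1/10 + 261/683*4/5 + 180/683*1/20 = 242/683 = pi_1  (ok)
  242/683*9/20 + 261/683*1/10 + 180/683*7/10 = 261/683 = pi_2  (ok)
  242/683*9/20 + 261/683*1/10 + 180/683*1/4 = 180/683 = pi_3  (ok)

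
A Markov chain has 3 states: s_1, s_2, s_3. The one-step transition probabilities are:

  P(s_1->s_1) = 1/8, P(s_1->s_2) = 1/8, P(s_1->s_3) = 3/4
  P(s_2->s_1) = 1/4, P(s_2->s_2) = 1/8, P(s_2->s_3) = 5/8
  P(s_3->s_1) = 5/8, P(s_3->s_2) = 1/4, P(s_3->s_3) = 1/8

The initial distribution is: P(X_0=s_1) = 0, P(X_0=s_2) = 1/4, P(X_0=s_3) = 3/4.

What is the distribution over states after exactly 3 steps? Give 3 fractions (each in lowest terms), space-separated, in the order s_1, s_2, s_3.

Propagating the distribution step by step (d_{t+1} = d_t * P):
d_0 = (s_1=0, s_2=1/4, s_3=3/4)
  d_1[s_1] = 0*1/8 + 1/4*1/4 + 3/4*5/8 = 17/32
  d_1[s_2] = 0*1/8 + 1/4*1/8 + 3/4*1/4 = 7/32
  d_1[s_3] = 0*3/4 + 1/4*5/8 + 3/4*1/8 = 1/4
d_1 = (s_1=17/32, s_2=7/32, s_3=1/4)
  d_2[s_1] = 17/32*1/8 + 7/32*1/4 + 1/4*5/8 = 71/256
  d_2[s_2] = 17/32*1/8 + 7/32*1/8 + 1/4*1/4 = 5/32
  d_2[s_3] = 17/32*3/4 + 7/32*5/8 + 1/4*1/8 = 145/256
d_2 = (s_1=71/256, s_2=5/32, s_3=145/256)
  d_3[s_1] = 71/256*1/8 + 5/32*1/4 + 145/256*5/8 = 219/512
  d_3[s_2] = 71/256*1/8 + 5/32*1/8 + 145/256*1/4 = 401/2048
  d_3[s_3] = 71/256*3/4 + 5/32*5/8 + 145/256*1/8 = 771/2048
d_3 = (s_1=219/512, s_2=401/2048, s_3=771/2048)

Answer: 219/512 401/2048 771/2048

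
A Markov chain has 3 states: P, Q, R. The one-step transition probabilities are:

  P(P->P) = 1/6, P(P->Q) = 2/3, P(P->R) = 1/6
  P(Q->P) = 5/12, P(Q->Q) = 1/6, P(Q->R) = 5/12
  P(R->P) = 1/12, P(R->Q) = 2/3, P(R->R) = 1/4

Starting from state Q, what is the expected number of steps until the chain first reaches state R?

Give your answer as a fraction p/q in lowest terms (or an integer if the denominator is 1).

Let h_i = expected steps to first reach R from state i.
Boundary: h_R = 0.
First-step equations for the other states:
  h_P = 1 + 1/6*h_P + 2/3*h_Q + 1/6*h_R
  h_Q = 1 + 5/12*h_P + 1/6*h_Q + 5/12*h_R

Substituting h_R = 0 and rearranging gives the linear system (I - Q) h = 1:
  [5/6, -2/3] . (h_P, h_Q) = 1
  [-5/12, 5/6] . (h_P, h_Q) = 1

Solving yields:
  h_P = 18/5
  h_Q = 3

Starting state is Q, so the expected hitting time is h_Q = 3.

Answer: 3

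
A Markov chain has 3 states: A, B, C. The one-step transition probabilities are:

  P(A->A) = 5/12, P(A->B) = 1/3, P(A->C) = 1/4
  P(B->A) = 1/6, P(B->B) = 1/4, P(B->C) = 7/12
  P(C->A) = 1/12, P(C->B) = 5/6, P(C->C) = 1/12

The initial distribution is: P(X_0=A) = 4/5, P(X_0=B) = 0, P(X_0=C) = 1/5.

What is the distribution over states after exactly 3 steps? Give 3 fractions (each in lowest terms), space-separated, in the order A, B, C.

Propagating the distribution step by step (d_{t+1} = d_t * P):
d_0 = (A=4/5, B=0, C=1/5)
  d_1[A] = 4/5*5/12 + 0*1/6 + 1/5*1/12 = 7/20
  d_1[B] = 4/5*1/3 + 0*1/4 + 1/5*5/6 = 13/30
  d_1[C] = 4/5*1/4 + 0*7/12 + 1/5*1/12 = 13/60
d_1 = (A=7/20, B=13/30, C=13/60)
  d_2[A] = 7/20*5/12 + 13/30*1/6 + 13/60*1/12 = 17/72
  d_2[B] = 7/20*1/3 + 13/30*1/4 + 13/60*5/6 = 73/180
  d_2[C] = 7/20*1/4 + 13/30*7/12 + 13/60*1/12 = 43/120
d_2 = (A=17/72, B=73/180, C=43/120)
  d_3[A] = 17/72*5/12 + 73/180*1/6 + 43/120*1/12 = 47/240
  d_3[B] = 17/72*1/3 + 73/180*1/4 + 43/120*5/6 = 517/1080
  d_3[C] = 17/72*1/4 + 73/180*7/12 + 43/120*1/12 = 703/2160
d_3 = (A=47/240, B=517/1080, C=703/2160)

Answer: 47/240 517/1080 703/2160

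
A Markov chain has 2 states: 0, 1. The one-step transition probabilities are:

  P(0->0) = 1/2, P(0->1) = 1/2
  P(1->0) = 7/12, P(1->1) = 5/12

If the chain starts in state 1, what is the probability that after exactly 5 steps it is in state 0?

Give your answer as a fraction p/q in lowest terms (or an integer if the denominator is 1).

Answer: 133987/248832

Derivation:
Computing P^5 by repeated multiplication:
P^1 =
  0: [1/2, 1/2]
  1: [7/12, 5/12]
P^2 =
  0: [13/24, 11/24]
  1: [77/144, 67/144]
P^3 =
  0: [155/288, 133/288]
  1: [931/1728, 797/1728]
P^4 =
  0: [1861/3456, 1595/3456]
  1: [11165/20736, 9571/20736]
P^5 =
  0: [22331/41472, 19141/41472]
  1: [133987/248832, 114845/248832]

(P^5)[1 -> 0] = 133987/248832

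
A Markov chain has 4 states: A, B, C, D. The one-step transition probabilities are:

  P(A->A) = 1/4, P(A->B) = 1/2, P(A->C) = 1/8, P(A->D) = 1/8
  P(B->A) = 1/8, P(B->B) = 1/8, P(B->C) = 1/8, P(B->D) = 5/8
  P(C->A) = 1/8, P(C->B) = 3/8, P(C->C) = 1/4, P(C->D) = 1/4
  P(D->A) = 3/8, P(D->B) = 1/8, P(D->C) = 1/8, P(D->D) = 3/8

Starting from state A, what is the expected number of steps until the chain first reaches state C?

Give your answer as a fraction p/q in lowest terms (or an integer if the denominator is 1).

Let h_i = expected steps to first reach C from state i.
Boundary: h_C = 0.
First-step equations for the other states:
  h_A = 1 + 1/4*h_A + 1/2*h_B + 1/8*h_C + 1/8*h_D
  h_B = 1 + 1/8*h_A + 1/8*h_B + 1/8*h_C + 5/8*h_D
  h_D = 1 + 3/8*h_A + 1/8*h_B + 1/8*h_C + 3/8*h_D

Substituting h_C = 0 and rearranging gives the linear system (I - Q) h = 1:
  [3/4, -1/2, -1/8] . (h_A, h_B, h_D) = 1
  [-1/8, 7/8, -5/8] . (h_A, h_B, h_D) = 1
  [-3/8, -1/8, 5/8] . (h_A, h_B, h_D) = 1

Solving yields:
  h_A = 8
  h_B = 8
  h_D = 8

Starting state is A, so the expected hitting time is h_A = 8.

Answer: 8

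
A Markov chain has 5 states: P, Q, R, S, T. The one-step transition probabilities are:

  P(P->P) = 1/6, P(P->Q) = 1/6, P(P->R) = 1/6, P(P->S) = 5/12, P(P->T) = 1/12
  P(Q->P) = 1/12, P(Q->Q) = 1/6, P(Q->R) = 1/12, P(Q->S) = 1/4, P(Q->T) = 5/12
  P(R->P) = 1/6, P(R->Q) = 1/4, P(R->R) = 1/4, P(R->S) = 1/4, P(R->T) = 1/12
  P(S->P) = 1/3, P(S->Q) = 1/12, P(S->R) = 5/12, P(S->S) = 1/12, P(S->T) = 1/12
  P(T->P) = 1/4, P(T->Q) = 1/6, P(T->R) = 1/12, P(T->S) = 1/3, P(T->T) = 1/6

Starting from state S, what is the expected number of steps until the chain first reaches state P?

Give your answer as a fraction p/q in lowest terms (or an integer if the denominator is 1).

Let h_i = expected steps to first reach P from state i.
Boundary: h_P = 0.
First-step equations for the other states:
  h_Q = 1 + 1/12*h_P + 1/6*h_Q + 1/12*h_R + 1/4*h_S + 5/12*h_T
  h_R = 1 + 1/6*h_P + 1/4*h_Q + 1/4*h_R + 1/4*h_S + 1/12*h_T
  h_S = 1 + 1/3*h_P + 1/12*h_Q + 5/12*h_R + 1/12*h_S + 1/12*h_T
  h_T = 1 + 1/4*h_P + 1/6*h_Q + 1/12*h_R + 1/3*h_S + 1/6*h_T

Substituting h_P = 0 and rearranging gives the linear system (I - Q) h = 1:
  [5/6, -1/12, -1/4, -5/12] . (h_Q, h_R, h_S, h_T) = 1
  [-1/4, 3/4, -1/4, -1/12] . (h_Q, h_R, h_S, h_T) = 1
  [-1/12, -5/12, 11/12, -1/12] . (h_Q, h_R, h_S, h_T) = 1
  [-1/6, -1/12, -1/3, 5/6] . (h_Q, h_R, h_S, h_T) = 1

Solving yields:
  h_Q = 4312/835
  h_R = 4132/835
  h_S = 3516/835
  h_T = 3684/835

Starting state is S, so the expected hitting time is h_S = 3516/835.

Answer: 3516/835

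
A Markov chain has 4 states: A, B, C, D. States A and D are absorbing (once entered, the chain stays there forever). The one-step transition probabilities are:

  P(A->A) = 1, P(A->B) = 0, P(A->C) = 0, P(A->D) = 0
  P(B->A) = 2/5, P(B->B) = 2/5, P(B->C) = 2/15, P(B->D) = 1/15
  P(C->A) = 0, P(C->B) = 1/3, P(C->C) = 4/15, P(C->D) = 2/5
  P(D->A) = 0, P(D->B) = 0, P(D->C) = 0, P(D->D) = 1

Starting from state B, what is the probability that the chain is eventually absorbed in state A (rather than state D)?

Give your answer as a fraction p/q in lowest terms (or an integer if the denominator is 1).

Let a_i = P(absorbed in A | start in state i).
Boundary conditions: a_A = 1, a_D = 0.
For each transient state i, a_i = sum_j P(i->j) * a_j:
  a_B = 2/5*a_A + 2/5*a_B + 2/15*a_C + 1/15*a_D
  a_C = 0*a_A + 1/3*a_B + 4/15*a_C + 2/5*a_D

Substituting a_A = 1 and a_D = 0, rearrange to (I - Q) a = r where r[i] = P(i -> A):
  [3/5, -2/15] . (a_B, a_C) = 2/5
  [-1/3, 11/15] . (a_B, a_C) = 0

Solving yields:
  a_B = 66/89
  a_C = 30/89

Starting state is B, so the absorption probability is a_B = 66/89.

Answer: 66/89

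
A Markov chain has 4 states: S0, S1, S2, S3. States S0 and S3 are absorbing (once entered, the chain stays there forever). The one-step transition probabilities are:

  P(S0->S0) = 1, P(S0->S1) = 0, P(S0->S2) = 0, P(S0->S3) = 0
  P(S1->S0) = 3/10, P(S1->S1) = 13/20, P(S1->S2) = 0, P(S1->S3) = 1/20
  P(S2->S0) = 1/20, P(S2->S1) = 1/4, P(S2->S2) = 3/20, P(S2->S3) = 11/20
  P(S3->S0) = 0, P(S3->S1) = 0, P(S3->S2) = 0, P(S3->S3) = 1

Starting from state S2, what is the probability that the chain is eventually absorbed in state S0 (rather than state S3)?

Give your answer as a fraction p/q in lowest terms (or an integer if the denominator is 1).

Let a_i = P(absorbed in S0 | start in state i).
Boundary conditions: a_S0 = 1, a_S3 = 0.
For each transient state i, a_i = sum_j P(i->j) * a_j:
  a_S1 = 3/10*a_S0 + 13/20*a_S1 + 0*a_S2 + 1/20*a_S3
  a_S2 = 1/20*a_S0 + 1/4*a_S1 + 3/20*a_S2 + 11/20*a_S3

Substituting a_S0 = 1 and a_S3 = 0, rearrange to (I - Q) a = r where r[i] = P(i -> S0):
  [7/20, 0] . (a_S1, a_S2) = 3/10
  [-1/4, 17/20] . (a_S1, a_S2) = 1/20

Solving yields:
  a_S1 = 6/7
  a_S2 = 37/119

Starting state is S2, so the absorption probability is a_S2 = 37/119.

Answer: 37/119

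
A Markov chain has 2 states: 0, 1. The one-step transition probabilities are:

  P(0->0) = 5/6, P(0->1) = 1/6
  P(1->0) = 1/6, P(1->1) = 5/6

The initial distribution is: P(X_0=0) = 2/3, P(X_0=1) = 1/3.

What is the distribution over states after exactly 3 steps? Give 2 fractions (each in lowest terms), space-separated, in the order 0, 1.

Answer: 89/162 73/162

Derivation:
Propagating the distribution step by step (d_{t+1} = d_t * P):
d_0 = (0=2/3, 1=1/3)
  d_1[0] = 2/3*5/6 + 1/3*1/6 = 11/18
  d_1[1] = 2/3*1/6 + 1/3*5/6 = 7/18
d_1 = (0=11/18, 1=7/18)
  d_2[0] = 11/18*5/6 + 7/18*1/6 = 31/54
  d_2[1] = 11/18*1/6 + 7/18*5/6 = 23/54
d_2 = (0=31/54, 1=23/54)
  d_3[0] = 31/54*5/6 + 23/54*1/6 = 89/162
  d_3[1] = 31/54*1/6 + 23/54*5/6 = 73/162
d_3 = (0=89/162, 1=73/162)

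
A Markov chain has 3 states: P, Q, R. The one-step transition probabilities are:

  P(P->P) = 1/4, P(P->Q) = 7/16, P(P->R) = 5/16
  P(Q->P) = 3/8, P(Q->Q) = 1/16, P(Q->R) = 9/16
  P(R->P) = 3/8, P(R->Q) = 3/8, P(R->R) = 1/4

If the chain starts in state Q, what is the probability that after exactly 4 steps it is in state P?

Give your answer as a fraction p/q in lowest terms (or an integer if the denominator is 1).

Answer: 1365/4096

Derivation:
Computing P^4 by repeated multiplication:
P^1 =
  P: [1/4, 7/16, 5/16]
  Q: [3/8, 1/16, 9/16]
  R: [3/8, 3/8, 1/4]
P^2 =
  P: [11/32, 65/256, 103/256]
  Q: [21/64, 97/256, 75/256]
  R: [21/64, 9/32, 25/64]
P^3 =
  P: [85/256, 1299/4096, 1437/4096]
  Q: [171/512, 1135/4096, 1593/4096]
  R: [171/512, 315/1024, 367/1024]
P^4 =
  P: [683/2048, 19441/65536, 24239/65536]
  Q: [1365/4096, 20269/65536, 23427/65536]
  R: [1365/4096, 4911/16384, 6013/16384]

(P^4)[Q -> P] = 1365/4096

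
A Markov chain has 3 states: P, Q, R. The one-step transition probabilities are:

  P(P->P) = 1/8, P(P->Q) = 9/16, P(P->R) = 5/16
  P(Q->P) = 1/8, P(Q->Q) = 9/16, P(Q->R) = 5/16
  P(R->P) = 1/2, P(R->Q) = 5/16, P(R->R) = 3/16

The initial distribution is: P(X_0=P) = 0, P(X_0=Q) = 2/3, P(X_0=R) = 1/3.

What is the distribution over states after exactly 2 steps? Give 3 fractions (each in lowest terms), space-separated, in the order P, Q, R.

Answer: 29/128 95/192 107/384

Derivation:
Propagating the distribution step by step (d_{t+1} = d_t * P):
d_0 = (P=0, Q=2/3, R=1/3)
  d_1[P] = 0*1/8 + 2/3*1/8 + 1/3*1/2 = 1/4
  d_1[Q] = 0*9/16 + 2/3*9/16 + 1/3*5/16 = 23/48
  d_1[R] = 0*5/16 + 2/3*5/16 + 1/3*3/16 = 13/48
d_1 = (P=1/4, Q=23/48, R=13/48)
  d_2[P] = 1/4*1/8 + 23/48*1/8 + 13/48*1/2 = 29/128
  d_2[Q] = 1/4*9/16 + 23/48*9/16 + 13/48*5/16 = 95/192
  d_2[R] = 1/4*5/16 + 23/48*5/16 + 13/48*3/16 = 107/384
d_2 = (P=29/128, Q=95/192, R=107/384)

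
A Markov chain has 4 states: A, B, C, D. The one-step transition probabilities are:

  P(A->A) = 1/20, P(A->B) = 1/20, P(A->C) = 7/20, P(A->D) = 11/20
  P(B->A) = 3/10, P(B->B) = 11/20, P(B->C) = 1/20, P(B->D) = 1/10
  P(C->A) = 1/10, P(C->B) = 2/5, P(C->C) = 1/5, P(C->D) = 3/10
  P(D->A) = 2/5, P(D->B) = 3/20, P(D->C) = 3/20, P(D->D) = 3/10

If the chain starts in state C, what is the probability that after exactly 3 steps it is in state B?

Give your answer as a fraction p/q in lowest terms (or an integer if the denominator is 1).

Answer: 597/2000

Derivation:
Computing P^3 by repeated multiplication:
P^1 =
  A: [1/20, 1/20, 7/20, 11/20]
  B: [3/10, 11/20, 1/20, 1/10]
  C: [1/10, 2/5, 1/5, 3/10]
  D: [2/5, 3/20, 3/20, 3/10]
P^2 =
  A: [109/400, 101/400, 69/400, 121/400]
  B: [9/40, 141/400, 63/400, 53/200]
  C: [53/200, 7/20, 7/50, 49/200]
  D: [1/5, 83/400, 89/400, 37/100]
P^3 =
  A: [1821/8000, 427/1600, 1503/8000, 2541/8000]
  B: [191/800, 2463/8000, 1341/8000, 1143/4000]
  C: [921/4000, 597/2000, 7/40, 237/800]
  D: [97/400, 2149/8000, 1443/8000, 617/2000]

(P^3)[C -> B] = 597/2000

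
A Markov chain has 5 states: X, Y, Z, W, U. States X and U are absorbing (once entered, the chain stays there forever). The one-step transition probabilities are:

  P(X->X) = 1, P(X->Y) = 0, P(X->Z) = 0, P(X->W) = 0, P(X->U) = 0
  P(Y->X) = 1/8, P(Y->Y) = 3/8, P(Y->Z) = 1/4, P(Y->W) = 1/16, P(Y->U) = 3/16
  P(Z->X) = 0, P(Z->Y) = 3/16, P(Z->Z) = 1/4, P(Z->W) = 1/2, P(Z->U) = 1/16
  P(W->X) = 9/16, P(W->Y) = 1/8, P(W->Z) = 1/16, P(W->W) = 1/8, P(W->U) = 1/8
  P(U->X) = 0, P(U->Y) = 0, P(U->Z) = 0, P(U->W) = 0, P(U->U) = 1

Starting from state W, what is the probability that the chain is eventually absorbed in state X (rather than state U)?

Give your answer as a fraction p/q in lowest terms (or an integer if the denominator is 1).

Answer: 114/149

Derivation:
Let a_i = P(absorbed in X | start in state i).
Boundary conditions: a_X = 1, a_U = 0.
For each transient state i, a_i = sum_j P(i->j) * a_j:
  a_Y = 1/8*a_X + 3/8*a_Y + 1/4*a_Z + 1/16*a_W + 3/16*a_U
  a_Z = 0*a_X + 3/16*a_Y + 1/4*a_Z + 1/2*a_W + 1/16*a_U
  a_W = 9/16*a_X + 1/8*a_Y + 1/16*a_Z + 1/8*a_W + 1/8*a_U

Substituting a_X = 1 and a_U = 0, rearrange to (I - Q) a = r where r[i] = P(i -> X):
  [5/8, -1/4, -1/16] . (a_Y, a_Z, a_W) = 1/8
  [-3/16, 3/4, -1/2] . (a_Y, a_Z, a_W) = 0
  [-1/8, -1/16, 7/8] . (a_Y, a_Z, a_W) = 9/16

Solving yields:
  a_Y = 716/1341
  a_Z = 863/1341
  a_W = 114/149

Starting state is W, so the absorption probability is a_W = 114/149.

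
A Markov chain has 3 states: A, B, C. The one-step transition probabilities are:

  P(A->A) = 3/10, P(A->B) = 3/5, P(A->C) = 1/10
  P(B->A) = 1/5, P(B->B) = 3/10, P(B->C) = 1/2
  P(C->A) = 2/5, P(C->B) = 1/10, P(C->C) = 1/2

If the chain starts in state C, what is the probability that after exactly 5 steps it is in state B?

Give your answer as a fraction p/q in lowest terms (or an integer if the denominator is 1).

Computing P^5 by repeated multiplication:
P^1 =
  A: [3/10, 3/5, 1/10]
  B: [1/5, 3/10, 1/2]
  C: [2/5, 1/10, 1/2]
P^2 =
  A: [1/4, 37/100, 19/50]
  B: [8/25, 13/50, 21/50]
  C: [17/50, 8/25, 17/50]
P^3 =
  A: [301/1000, 299/1000, 2/5]
  B: [79/250, 39/125, 93/250]
  C: [151/500, 167/500, 91/250]
P^4 =
  A: [3101/10000, 3103/10000, 949/2500]
  B: [153/500, 801/2500, 467/1250]
  C: [303/1000, 1589/5000, 237/625]
P^5 =
  A: [30693/100000, 31711/100000, 9399/25000]
  B: [7633/25000, 7927/25000, 236/625]
  C: [15307/50000, 15753/50000, 947/2500]

(P^5)[C -> B] = 15753/50000

Answer: 15753/50000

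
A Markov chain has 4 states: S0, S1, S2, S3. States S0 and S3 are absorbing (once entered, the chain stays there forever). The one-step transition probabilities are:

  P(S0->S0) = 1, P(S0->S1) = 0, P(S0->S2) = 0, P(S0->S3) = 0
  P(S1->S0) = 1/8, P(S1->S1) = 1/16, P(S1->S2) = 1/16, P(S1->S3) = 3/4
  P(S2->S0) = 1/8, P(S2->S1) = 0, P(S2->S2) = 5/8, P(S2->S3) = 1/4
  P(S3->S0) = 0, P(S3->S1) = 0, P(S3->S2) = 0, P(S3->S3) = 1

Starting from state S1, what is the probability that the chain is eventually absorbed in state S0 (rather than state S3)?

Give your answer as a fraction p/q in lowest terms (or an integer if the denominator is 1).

Let a_i = P(absorbed in S0 | start in state i).
Boundary conditions: a_S0 = 1, a_S3 = 0.
For each transient state i, a_i = sum_j P(i->j) * a_j:
  a_S1 = 1/8*a_S0 + 1/16*a_S1 + 1/16*a_S2 + 3/4*a_S3
  a_S2 = 1/8*a_S0 + 0*a_S1 + 5/8*a_S2 + 1/4*a_S3

Substituting a_S0 = 1 and a_S3 = 0, rearrange to (I - Q) a = r where r[i] = P(i -> S0):
  [15/16, -1/16] . (a_S1, a_S2) = 1/8
  [0, 3/8] . (a_S1, a_S2) = 1/8

Solving yields:
  a_S1 = 7/45
  a_S2 = 1/3

Starting state is S1, so the absorption probability is a_S1 = 7/45.

Answer: 7/45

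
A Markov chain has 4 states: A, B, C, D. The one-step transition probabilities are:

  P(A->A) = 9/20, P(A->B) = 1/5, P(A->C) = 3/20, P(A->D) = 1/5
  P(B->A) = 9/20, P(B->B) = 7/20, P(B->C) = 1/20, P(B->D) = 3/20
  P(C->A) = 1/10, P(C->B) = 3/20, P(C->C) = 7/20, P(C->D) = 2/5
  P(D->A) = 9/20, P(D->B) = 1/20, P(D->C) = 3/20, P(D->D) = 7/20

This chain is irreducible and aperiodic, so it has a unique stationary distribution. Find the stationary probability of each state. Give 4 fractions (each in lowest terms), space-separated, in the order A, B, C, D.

The stationary distribution satisfies pi = pi * P, i.e.:
  pi_A = 9/20*pi_A + 9/20*pi_B + 1/10*pi_C + 9/20*pi_D
  pi_B = 1/5*pi_A + 7/20*pi_B + 3/20*pi_C + 1/20*pi_D
  pi_C = 3/20*pi_A + 1/20*pi_B + 7/20*pi_C + 3/20*pi_D
  pi_D = 1/5*pi_A + 3/20*pi_B + 2/5*pi_C + 7/20*pi_D
with normalization: pi_A + pi_B + pi_C + pi_D = 1.

Using the first 3 balance equations plus normalization, the linear system A*pi = b is:
  [-11/20, 9/20, 1/10, 9/20] . pi = 0
  [1/5, -13/20, 3/20, 1/20] . pi = 0
  [3/20, 1/20, -13/20, 3/20] . pi = 0
  [1, 1, 1, 1] . pi = 1

Solving yields:
  pi_A = 886/2259
  pi_B = 809/4518
  pi_C = 373/2259
  pi_D = 397/1506

Verification (pi * P):
  886/2259*9/20 + 809/4518*9/20 + 373/2259*1/10 + 397/1506*9/20 = 886/2259 = pi_A  (ok)
  886/2259*1/5 + 809/4518*7/20 + 373/2259*3/20 + 397/1506*1/20 = 809/4518 = pi_B  (ok)
  886/2259*3/20 + 809/4518*1/20 + 373/2259*7/20 + 397/1506*3/20 = 373/2259 = pi_C  (ok)
  886/2259*1/5 + 809/4518*3/20 + 373/2259*2/5 + 397/1506*7/20 = 397/1506 = pi_D  (ok)

Answer: 886/2259 809/4518 373/2259 397/1506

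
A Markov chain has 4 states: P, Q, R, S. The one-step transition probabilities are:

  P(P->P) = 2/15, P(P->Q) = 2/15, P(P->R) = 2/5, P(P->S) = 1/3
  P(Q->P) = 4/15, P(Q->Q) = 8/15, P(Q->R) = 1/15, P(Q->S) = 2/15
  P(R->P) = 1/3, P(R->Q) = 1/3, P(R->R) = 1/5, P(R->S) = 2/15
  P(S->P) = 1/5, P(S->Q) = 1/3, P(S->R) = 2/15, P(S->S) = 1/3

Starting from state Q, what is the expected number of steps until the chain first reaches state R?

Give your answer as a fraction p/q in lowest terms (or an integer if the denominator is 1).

Answer: 45/7

Derivation:
Let h_i = expected steps to first reach R from state i.
Boundary: h_R = 0.
First-step equations for the other states:
  h_P = 1 + 2/15*h_P + 2/15*h_Q + 2/5*h_R + 1/3*h_S
  h_Q = 1 + 4/15*h_P + 8/15*h_Q + 1/15*h_R + 2/15*h_S
  h_S = 1 + 1/5*h_P + 1/3*h_Q + 2/15*h_R + 1/3*h_S

Substituting h_R = 0 and rearranging gives the linear system (I - Q) h = 1:
  [13/15, -2/15, -1/3] . (h_P, h_Q, h_S) = 1
  [-4/15, 7/15, -2/15] . (h_P, h_Q, h_S) = 1
  [-1/5, -1/3, 2/3] . (h_P, h_Q, h_S) = 1

Solving yields:
  h_P = 720/161
  h_Q = 45/7
  h_S = 975/161

Starting state is Q, so the expected hitting time is h_Q = 45/7.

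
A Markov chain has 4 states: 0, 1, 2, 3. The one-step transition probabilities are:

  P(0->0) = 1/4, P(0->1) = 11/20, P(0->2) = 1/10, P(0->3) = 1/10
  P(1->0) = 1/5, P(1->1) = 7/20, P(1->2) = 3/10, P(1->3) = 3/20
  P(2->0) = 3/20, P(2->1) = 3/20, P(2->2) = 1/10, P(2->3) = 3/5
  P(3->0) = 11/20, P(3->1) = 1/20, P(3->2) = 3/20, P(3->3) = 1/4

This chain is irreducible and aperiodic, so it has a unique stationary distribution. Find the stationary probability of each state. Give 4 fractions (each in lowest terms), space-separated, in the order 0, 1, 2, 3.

The stationary distribution satisfies pi = pi * P, i.e.:
  pi_0 = 1/4*pi_0 + 1/5*pi_1 + 3/20*pi_2 + 11/20*pi_3
  pi_1 = 11/20*pi_0 + 7/20*pi_1 + 3/20*pi_2 + 1/20*pi_3
  pi_2 = 1/10*pi_0 + 3/10*pi_1 + 1/10*pi_2 + 3/20*pi_3
  pi_3 = 1/10*pi_0 + 3/20*pi_1 + 3/5*pi_2 + 1/4*pi_3
with normalization: pi_0 + pi_1 + pi_2 + pi_3 = 1.

Using the first 3 balance equations plus normalization, the linear system A*pi = b is:
  [-3/4, 1/5, 3/20, 11/20] . pi = 0
  [11/20, -13/20, 3/20, 1/20] . pi = 0
  [1/10, 3/10, -9/10, 3/20] . pi = 0
  [1, 1, 1, 1] . pi = 1

Solving yields:
  pi_0 = 97/336
  pi_1 = 457/1512
  pi_2 = 521/3024
  pi_3 = 179/756

Verification (pi * P):
  97/336*1/4 + 457/1512*1/5 + 521/3024*3/20 + 179/756*11/20 = 97/336 = pi_0  (ok)
  97/336*11/20 + 457/1512*7/20 + 521/3024*3/20 + 179/756*1/20 = 457/1512 = pi_1  (ok)
  97/336*1/10 + 457/1512*3/10 + 521/3024*1/10 + 179/756*3/20 = 521/3024 = pi_2  (ok)
  97/336*1/10 + 457/1512*3/20 + 521/3024*3/5 + 179/756*1/4 = 179/756 = pi_3  (ok)

Answer: 97/336 457/1512 521/3024 179/756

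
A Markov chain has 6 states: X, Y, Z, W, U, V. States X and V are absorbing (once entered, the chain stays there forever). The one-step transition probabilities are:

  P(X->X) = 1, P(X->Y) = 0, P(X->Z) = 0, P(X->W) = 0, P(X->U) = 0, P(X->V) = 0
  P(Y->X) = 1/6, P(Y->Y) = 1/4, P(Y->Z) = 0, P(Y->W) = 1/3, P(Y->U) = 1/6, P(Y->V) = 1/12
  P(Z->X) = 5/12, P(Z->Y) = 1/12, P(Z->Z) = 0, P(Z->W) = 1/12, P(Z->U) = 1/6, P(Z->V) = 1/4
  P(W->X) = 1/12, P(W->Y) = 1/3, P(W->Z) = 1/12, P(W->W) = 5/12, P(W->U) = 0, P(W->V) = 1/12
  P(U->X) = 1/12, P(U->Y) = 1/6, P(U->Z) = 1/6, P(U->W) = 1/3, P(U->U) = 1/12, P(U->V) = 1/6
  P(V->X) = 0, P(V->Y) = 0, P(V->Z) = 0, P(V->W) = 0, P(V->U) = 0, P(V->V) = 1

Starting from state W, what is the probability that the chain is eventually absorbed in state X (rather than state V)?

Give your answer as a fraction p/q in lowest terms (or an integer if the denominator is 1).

Let a_i = P(absorbed in X | start in state i).
Boundary conditions: a_X = 1, a_V = 0.
For each transient state i, a_i = sum_j P(i->j) * a_j:
  a_Y = 1/6*a_X + 1/4*a_Y + 0*a_Z + 1/3*a_W + 1/6*a_U + 1/12*a_V
  a_Z = 5/12*a_X + 1/12*a_Y + 0*a_Z + 1/12*a_W + 1/6*a_U + 1/4*a_V
  a_W = 1/12*a_X + 1/3*a_Y + 1/12*a_Z + 5/12*a_W + 0*a_U + 1/12*a_V
  a_U = 1/12*a_X + 1/6*a_Y + 1/6*a_Z + 1/3*a_W + 1/12*a_U + 1/6*a_V

Substituting a_X = 1 and a_V = 0, rearrange to (I - Q) a = r where r[i] = P(i -> X):
  [3/4, 0, -1/3, -1/6] . (a_Y, a_Z, a_W, a_U) = 1/6
  [-1/12, 1, -1/12, -1/6] . (a_Y, a_Z, a_W, a_U) = 5/12
  [-1/3, -1/12, 7/12, 0] . (a_Y, a_Z, a_W, a_U) = 1/12
  [-1/6, -1/6, -1/3, 11/12] . (a_Y, a_Z, a_W, a_U) = 1/12

Solving yields:
  a_Y = 2940/5017
  a_Z = 2998/5017
  a_W = 2825/5017
  a_U = 2563/5017

Starting state is W, so the absorption probability is a_W = 2825/5017.

Answer: 2825/5017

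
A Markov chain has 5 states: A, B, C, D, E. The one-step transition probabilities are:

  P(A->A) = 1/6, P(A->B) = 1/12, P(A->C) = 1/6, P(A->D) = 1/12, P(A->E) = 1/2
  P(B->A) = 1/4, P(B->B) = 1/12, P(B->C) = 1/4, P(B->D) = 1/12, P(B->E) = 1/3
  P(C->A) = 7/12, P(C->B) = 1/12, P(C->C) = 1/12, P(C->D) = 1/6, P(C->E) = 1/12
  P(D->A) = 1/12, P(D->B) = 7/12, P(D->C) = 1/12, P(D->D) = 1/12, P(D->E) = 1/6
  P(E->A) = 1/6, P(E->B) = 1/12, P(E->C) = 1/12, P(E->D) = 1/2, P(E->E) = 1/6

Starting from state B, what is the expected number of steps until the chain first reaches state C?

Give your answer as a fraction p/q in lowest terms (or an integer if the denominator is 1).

Let h_i = expected steps to first reach C from state i.
Boundary: h_C = 0.
First-step equations for the other states:
  h_A = 1 + 1/6*h_A + 1/12*h_B + 1/6*h_C + 1/12*h_D + 1/2*h_E
  h_B = 1 + 1/4*h_A + 1/12*h_B + 1/4*h_C + 1/12*h_D + 1/3*h_E
  h_D = 1 + 1/12*h_A + 7/12*h_B + 1/12*h_C + 1/12*h_D + 1/6*h_E
  h_E = 1 + 1/6*h_A + 1/12*h_B + 1/12*h_C + 1/2*h_D + 1/6*h_E

Substituting h_C = 0 and rearranging gives the linear system (I - Q) h = 1:
  [5/6, -1/12, -1/12, -1/2] . (h_A, h_B, h_D, h_E) = 1
  [-1/4, 11/12, -1/12, -1/3] . (h_A, h_B, h_D, h_E) = 1
  [-1/12, -7/12, 11/12, -1/6] . (h_A, h_B, h_D, h_E) = 1
  [-1/6, -1/12, -1/2, 5/6] . (h_A, h_B, h_D, h_E) = 1

Solving yields:
  h_A = 1736/243
  h_B = 524/81
  h_D = 1760/243
  h_E = 1852/243

Starting state is B, so the expected hitting time is h_B = 524/81.

Answer: 524/81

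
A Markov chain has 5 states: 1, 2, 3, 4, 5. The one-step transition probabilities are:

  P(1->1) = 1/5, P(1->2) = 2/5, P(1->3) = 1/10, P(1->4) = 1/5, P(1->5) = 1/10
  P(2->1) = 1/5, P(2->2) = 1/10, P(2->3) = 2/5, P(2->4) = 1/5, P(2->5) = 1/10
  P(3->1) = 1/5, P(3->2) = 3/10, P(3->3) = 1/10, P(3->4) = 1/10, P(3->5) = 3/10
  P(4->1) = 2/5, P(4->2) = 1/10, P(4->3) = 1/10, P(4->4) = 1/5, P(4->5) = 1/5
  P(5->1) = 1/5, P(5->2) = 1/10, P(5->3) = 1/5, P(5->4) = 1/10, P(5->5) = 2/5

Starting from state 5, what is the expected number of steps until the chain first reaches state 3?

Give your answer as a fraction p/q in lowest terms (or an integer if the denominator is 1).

Answer: 4370/853

Derivation:
Let h_i = expected steps to first reach 3 from state i.
Boundary: h_3 = 0.
First-step equations for the other states:
  h_1 = 1 + 1/5*h_1 + 2/5*h_2 + 1/10*h_3 + 1/5*h_4 + 1/10*h_5
  h_2 = 1 + 1/5*h_1 + 1/10*h_2 + 2/5*h_3 + 1/5*h_4 + 1/10*h_5
  h_4 = 1 + 2/5*h_1 + 1/10*h_2 + 1/10*h_3 + 1/5*h_4 + 1/5*h_5
  h_5 = 1 + 1/5*h_1 + 1/10*h_2 + 1/5*h_3 + 1/10*h_4 + 2/5*h_5

Substituting h_3 = 0 and rearranging gives the linear system (I - Q) h = 1:
  [4/5, -2/5, -1/5, -1/10] . (h_1, h_2, h_4, h_5) = 1
  [-1/5, 9/10, -1/5, -1/10] . (h_1, h_2, h_4, h_5) = 1
  [-2/5, -1/10, 4/5, -1/5] . (h_1, h_2, h_4, h_5) = 1
  [-1/5, -1/10, -1/10, 3/5] . (h_1, h_2, h_4, h_5) = 1

Solving yields:
  h_1 = 4615/853
  h_2 = 3550/853
  h_4 = 4910/853
  h_5 = 4370/853

Starting state is 5, so the expected hitting time is h_5 = 4370/853.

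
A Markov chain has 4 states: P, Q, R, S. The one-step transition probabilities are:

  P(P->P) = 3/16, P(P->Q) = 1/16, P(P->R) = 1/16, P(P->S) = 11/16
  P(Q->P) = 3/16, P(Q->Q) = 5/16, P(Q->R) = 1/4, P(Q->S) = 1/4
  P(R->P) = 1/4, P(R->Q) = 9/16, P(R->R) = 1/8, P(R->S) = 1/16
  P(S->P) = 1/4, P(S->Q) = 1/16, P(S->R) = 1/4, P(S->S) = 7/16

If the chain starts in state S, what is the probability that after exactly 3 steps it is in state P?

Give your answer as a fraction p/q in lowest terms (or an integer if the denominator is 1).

Answer: 913/4096

Derivation:
Computing P^3 by repeated multiplication:
P^1 =
  P: [3/16, 1/16, 1/16, 11/16]
  Q: [3/16, 5/16, 1/4, 1/4]
  R: [1/4, 9/16, 1/8, 1/16]
  S: [1/4, 1/16, 1/4, 7/16]
P^2 =
  P: [15/64, 7/64, 53/256, 115/256]
  Q: [7/32, 17/64, 47/256, 85/256]
  R: [51/256, 17/64, 3/16, 89/256]
  S: [59/256, 13/64, 11/64, 101/256]
P^3 =
  P: [117/512, 99/512, 369/2048, 815/2048]
  Q: [225/1024, 113/512, 381/2048, 765/2048]
  R: [905/4096, 57/256, 775/4096, 47/128]
  S: [913/4096, 51/256, 759/4096, 201/512]

(P^3)[S -> P] = 913/4096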